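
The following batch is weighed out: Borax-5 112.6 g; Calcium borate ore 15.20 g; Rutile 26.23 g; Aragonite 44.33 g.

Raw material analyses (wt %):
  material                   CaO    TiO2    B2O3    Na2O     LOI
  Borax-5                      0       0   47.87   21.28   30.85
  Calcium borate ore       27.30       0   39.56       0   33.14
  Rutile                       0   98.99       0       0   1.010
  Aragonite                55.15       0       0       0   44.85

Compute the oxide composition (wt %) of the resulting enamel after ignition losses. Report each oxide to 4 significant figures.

In-progress results are shown (rounded to four significant digits) on the page; the whole derivation runs at full precision in all steps; every reported value is rounded only once; derived quantities (glass mass, the four compositions, totals, LOI, the yield) are re-derived at exact precision using the weight values per 138.4 g of glass as written in the problem or the answer.
What the batch supplies per oxide:
  CaO: 15.20·0.2730 + 44.33·0.5515 = 28.60 g
  TiO2: 26.23·0.9899 = 25.97 g
  B2O3: 112.6·0.4787 + 15.20·0.3956 = 59.91 g
  Na2O: 112.6·0.2128 = 23.96 g
LOI: 112.6·0.3085 + 15.20·0.3314 + 26.23·0.01010 + 44.33·0.4485 = 59.92 g
Resulting glass, batch − LOI: 198.4 − 59.92 = 138.4 g (matching Σ of the oxides)
percent share: oxide ÷ glass, ×100

Glass mass = 138.4 g (batch 198.4 − LOI 59.92).
Composition: CaO 20.66%, TiO2 18.76%, B2O3 43.28%, Na2O 17.31%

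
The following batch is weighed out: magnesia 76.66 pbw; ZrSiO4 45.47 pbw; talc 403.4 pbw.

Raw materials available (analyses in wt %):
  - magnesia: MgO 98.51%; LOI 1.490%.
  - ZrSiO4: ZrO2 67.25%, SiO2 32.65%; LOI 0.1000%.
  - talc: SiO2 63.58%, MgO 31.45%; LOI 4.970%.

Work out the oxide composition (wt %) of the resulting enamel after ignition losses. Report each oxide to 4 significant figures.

Glass mass = 504.3 pbw (batch 525.5 − LOI 21.24).
Composition: ZrO2 6.064%, SiO2 53.80%, MgO 40.13%

In-progress results appear with 4-significant-digit rounding in the working. The whole derivation carries full float precision in all steps — each reported number is rounded only once. All derived quantities, including net glass mass, totals, three oxide percentages, yield, ignition loss, are carried from the batch weights at 504.3 pbw of glass at full precision as they appear in the problem or the answer.
Oxide-by-oxide delivered mass:
  ZrO2: 45.47·0.6725 = 30.58 pbw
  SiO2: 45.47·0.3265 + 403.4·0.6358 = 271.3 pbw
  MgO: 76.66·0.9851 + 403.4·0.3145 = 202.4 pbw
LOI: 76.66·0.01490 + 45.47·0.001000 + 403.4·0.04970 = 21.24 pbw
Net of LOI, the glass mass = 525.5 − 21.24 = 504.3 pbw (matching Σ of the oxides)
percent share: oxide ÷ glass, ×100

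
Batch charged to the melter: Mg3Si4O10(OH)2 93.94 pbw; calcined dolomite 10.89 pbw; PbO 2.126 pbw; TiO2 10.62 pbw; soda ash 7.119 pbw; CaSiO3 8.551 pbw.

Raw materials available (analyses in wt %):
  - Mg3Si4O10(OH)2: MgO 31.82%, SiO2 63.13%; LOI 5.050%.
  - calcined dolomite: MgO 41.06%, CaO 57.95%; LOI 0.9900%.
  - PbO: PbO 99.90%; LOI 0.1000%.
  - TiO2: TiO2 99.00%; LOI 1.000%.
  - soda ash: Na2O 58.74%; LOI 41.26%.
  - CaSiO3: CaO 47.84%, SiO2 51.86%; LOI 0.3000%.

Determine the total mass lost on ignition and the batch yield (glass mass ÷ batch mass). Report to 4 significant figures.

In-progress results are shown rounded off to 4 significant figures at each printed step. Each numeric step maintains exact precision from first step to last — a single rounding completes every reported figure — all derived quantities (glass mass, the yield, the six compositions, totals, LOI) are re-derived at full precision using the weight values on 125.3 pbw of glass as set out in the problem or answer text.
Each material's LOI contribution:
  Mg3Si4O10(OH)2: 93.94 × 0.05050 = 4.744 pbw
  calcined dolomite: 10.89 × 0.009900 = 0.1078 pbw
  PbO: 2.126 × 0.001000 = 0.002126 pbw
  TiO2: 10.62 × 0.01000 = 0.1062 pbw
  soda ash: 7.119 × 0.4126 = 2.937 pbw
  CaSiO3: 8.551 × 0.003000 = 0.02565 pbw
Total LOI = 7.923 pbw
Glass = batch − LOI = 133.2 − 7.923 = 125.3 pbw

LOI loss = 7.923 pbw; glass = 125.3 pbw; yield = 94.05%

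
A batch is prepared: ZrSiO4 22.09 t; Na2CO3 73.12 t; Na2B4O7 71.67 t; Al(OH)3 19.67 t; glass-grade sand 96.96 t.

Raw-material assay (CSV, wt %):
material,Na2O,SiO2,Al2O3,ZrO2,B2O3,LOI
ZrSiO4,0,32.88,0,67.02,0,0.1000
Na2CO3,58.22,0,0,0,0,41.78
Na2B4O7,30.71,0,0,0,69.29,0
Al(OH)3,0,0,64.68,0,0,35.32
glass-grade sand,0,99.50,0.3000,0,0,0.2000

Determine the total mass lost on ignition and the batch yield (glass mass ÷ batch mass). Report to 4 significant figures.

The whole derivation holds full float precision throughout. Mid-chain values are displayed rounded to 4 significant figures at each printed step — every reported number is rounded exactly once. Derived quantities, which include the five compositions, the yield, the totals, net glass mass, LOI, are computed at exact precision, as they appear in either problem or answer, from the batch weights for 245.8 t of glass.
Material-by-material LOI:
  ZrSiO4: 22.09 × 0.001000 = 0.02209 t
  Na2CO3: 73.12 × 0.4178 = 30.55 t
  Na2B4O7: 71.67 × 0 = 0 t
  Al(OH)3: 19.67 × 0.3532 = 6.947 t
  glass-grade sand: 96.96 × 0.002000 = 0.1939 t
Total LOI = 37.71 t
Glass = batch − LOI = 283.5 − 37.71 = 245.8 t

LOI loss = 37.71 t; glass = 245.8 t; yield = 86.70%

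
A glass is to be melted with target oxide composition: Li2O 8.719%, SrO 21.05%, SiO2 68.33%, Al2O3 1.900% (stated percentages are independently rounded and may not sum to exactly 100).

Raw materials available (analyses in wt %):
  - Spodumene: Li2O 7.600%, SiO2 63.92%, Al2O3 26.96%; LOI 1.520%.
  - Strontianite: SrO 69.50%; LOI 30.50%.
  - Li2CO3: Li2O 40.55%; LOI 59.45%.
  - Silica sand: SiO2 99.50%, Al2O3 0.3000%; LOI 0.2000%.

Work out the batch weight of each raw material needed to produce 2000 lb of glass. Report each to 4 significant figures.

Batch per 2000 lb glass:
  Spodumene: 126.6 lb
  Strontianite: 605.8 lb
  Li2CO3: 406.3 lb
  Silica sand: 1292 lb
Total batch = 2431 lb; LOI loss = 430.8 lb; yield = 82.28%

Exact precision is kept end to end. Working values are printed, rounded to 4 significant figures, in the printout; every reported value is rounded only once — the derived quantities, including net glass mass, totals, four oxide percentages, the yield, ignition loss, are rebuilt from the weighed amounts for 2000 lb of glass at full float precision, exactly as printed in the problem or the answer.
Oxide-by-oxide targets in 2000 lb glass:
  Li2O: 8.719% × 2000 = 174.4 lb
  SrO: 21.05% × 2000 = 421.0 lb
  SiO2: 68.33% × 2000 = 1367 lb
  Al2O3: 1.900% × 2000 = 38.00 lb
Oxide-by-oxide audit per the reported batch figures, relative to the basis at hand (every target is met by its sum given rounding of the digits):
  Li2O: 126.6·0.07600 + 406.3·0.4055 = 174.4 lb (target 174.4 lb)
  SrO: 605.8·0.6950 = 421.0 lb (target 421.0 lb)
  SiO2: 126.6·0.6392 + 1292·0.9950 = 1366 lb (target 1367 lb)
  Al2O3: 126.6·0.2696 + 1292·0.003000 = 38.01 lb (target 38.00 lb)
Glass-mass bookkeeping: whole batch net of LOI = 2000 lb (the targets, summed, come to 2000 lb; the stated basis being 2000 lb — gaps are rounding artifacts).
Adding the batch up: Σ batch = 2431 lb; the LOI term Σ batch·LOI equals 430.8 lb; yield = glass ÷ total batch = 82.28%.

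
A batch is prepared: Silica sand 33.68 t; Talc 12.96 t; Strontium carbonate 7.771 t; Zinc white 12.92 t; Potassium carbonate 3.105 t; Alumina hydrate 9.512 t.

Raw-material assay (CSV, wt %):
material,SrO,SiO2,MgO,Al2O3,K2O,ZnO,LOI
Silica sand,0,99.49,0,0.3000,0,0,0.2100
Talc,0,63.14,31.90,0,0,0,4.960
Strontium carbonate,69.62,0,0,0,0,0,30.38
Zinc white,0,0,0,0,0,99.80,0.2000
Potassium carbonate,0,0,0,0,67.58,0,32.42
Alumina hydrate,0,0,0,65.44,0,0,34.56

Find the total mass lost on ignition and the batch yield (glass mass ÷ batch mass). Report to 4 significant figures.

LOI loss = 7.394 t; glass = 72.55 t; yield = 90.75%

Full float precision is held throughout. Rounding to four significant digits applies to each intermediate as displayed — each reported number takes just one rounding; the derived quantities, including the yield, net glass mass, ignition loss, totals, six oxide percentages, are re-derived from the batch weights per 72.55 t of glass at full precision as they appear in either problem or answer.
Material-by-material LOI:
  Silica sand: 33.68 × 0.002100 = 0.07073 t
  Talc: 12.96 × 0.04960 = 0.6428 t
  Strontium carbonate: 7.771 × 0.3038 = 2.361 t
  Zinc white: 12.92 × 0.002000 = 0.02584 t
  Potassium carbonate: 3.105 × 0.3242 = 1.007 t
  Alumina hydrate: 9.512 × 0.3456 = 3.287 t
Total LOI = 7.394 t
Glass = batch − LOI = 79.95 − 7.394 = 72.55 t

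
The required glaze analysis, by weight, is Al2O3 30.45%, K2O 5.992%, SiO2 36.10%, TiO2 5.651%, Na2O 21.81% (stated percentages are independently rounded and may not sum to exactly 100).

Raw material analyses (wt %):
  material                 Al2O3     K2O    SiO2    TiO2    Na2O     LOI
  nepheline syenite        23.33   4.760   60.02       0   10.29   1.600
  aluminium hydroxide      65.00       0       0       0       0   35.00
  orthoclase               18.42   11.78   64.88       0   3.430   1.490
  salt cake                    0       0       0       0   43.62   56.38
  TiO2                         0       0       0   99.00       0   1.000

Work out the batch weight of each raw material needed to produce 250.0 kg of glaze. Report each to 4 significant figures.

The working math keeps full float precision in all steps — intermediates are displayed, rounded to 4 significant digits, in the printout — each reported result takes just one rounding; derived quantities (net glass mass, ignition loss, yield, the totals, five oxide percentages) are computed in full float precision from the weighed amounts for 250.0 kg of glass, exactly as shown in the problem or the answer.
Per-oxide target masses for 250.0 kg glaze:
  Al2O3: 30.45% × 250.0 = 76.12 kg
  K2O: 5.992% × 250.0 = 14.98 kg
  SiO2: 36.10% × 250.0 = 90.25 kg
  TiO2: 5.651% × 250.0 = 14.13 kg
  Na2O: 21.81% × 250.0 = 54.52 kg
Verifying the oxide balance with the batch weights as given, against the basis in use (target by target, the sums agree given rounding of the digits):
  Al2O3: 22.91·0.2333 + 75.48·0.6500 + 117.9·0.1842 = 76.12 kg (target 76.12 kg)
  K2O: 22.91·0.04760 + 117.9·0.1178 = 14.98 kg (target 14.98 kg)
  SiO2: 22.91·0.6002 + 117.9·0.6488 = 90.24 kg (target 90.25 kg)
  TiO2: 14.27·0.9900 = 14.13 kg (target 14.13 kg)
  Na2O: 22.91·0.1029 + 117.9·0.03430 + 110.3·0.4362 = 54.51 kg (target 54.52 kg)
Auditing the glass mass value: batch total minus LOI = 250.0 kg (summing oxide targets gives 250.0 kg; with the basis standing at 250.0 kg — differing by rounding only).
Batch grand total — Σ batch = 340.9 kg; Σ batch·LOI gives LOI loss = 90.87 kg; as yield: glass ÷ batch → 73.34%.

Batch per 250.0 kg glaze:
  nepheline syenite: 22.91 kg
  aluminium hydroxide: 75.48 kg
  orthoclase: 117.9 kg
  salt cake: 110.3 kg
  TiO2: 14.27 kg
Total batch = 340.9 kg; LOI loss = 90.87 kg; yield = 73.34%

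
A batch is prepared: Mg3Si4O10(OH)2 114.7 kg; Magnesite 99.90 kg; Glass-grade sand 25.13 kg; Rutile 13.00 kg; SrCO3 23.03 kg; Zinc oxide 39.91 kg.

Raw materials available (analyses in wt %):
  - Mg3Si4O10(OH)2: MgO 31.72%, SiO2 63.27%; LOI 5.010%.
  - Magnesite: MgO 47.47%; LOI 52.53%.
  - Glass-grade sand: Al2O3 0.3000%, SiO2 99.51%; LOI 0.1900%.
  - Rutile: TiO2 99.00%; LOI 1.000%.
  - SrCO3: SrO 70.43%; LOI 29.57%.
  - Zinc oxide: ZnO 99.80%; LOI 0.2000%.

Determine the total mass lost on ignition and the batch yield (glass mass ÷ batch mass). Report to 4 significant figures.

LOI loss = 65.29 kg; glass = 250.4 kg; yield = 79.32%

All internal work maintains exact precision from first step to last — values along the way are displayed (rounded to 4 significant figures) as written; each reported figure takes a single rounding; the derived quantities are recomputed using the weight values on 250.4 kg of glass at full float precision (the six compositions, glass mass, totals, LOI, yield) as given in either problem or answer.
Material-by-material LOI:
  Mg3Si4O10(OH)2: 114.7 × 0.05010 = 5.746 kg
  Magnesite: 99.90 × 0.5253 = 52.48 kg
  Glass-grade sand: 25.13 × 0.001900 = 0.04775 kg
  Rutile: 13.00 × 0.01000 = 0.1300 kg
  SrCO3: 23.03 × 0.2957 = 6.810 kg
  Zinc oxide: 39.91 × 0.002000 = 0.07982 kg
Total LOI = 65.29 kg
Glass = batch − LOI = 315.7 − 65.29 = 250.4 kg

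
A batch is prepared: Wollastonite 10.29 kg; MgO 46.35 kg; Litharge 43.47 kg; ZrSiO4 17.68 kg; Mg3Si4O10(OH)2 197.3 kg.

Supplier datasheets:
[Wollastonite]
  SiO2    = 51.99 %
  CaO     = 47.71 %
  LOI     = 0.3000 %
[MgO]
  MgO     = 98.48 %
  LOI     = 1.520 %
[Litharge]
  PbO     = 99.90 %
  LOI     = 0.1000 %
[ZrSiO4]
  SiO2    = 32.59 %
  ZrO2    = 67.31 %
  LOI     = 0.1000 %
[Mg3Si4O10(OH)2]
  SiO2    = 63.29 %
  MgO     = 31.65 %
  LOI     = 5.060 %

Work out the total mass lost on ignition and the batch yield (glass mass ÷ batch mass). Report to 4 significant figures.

All arithmetic runs at exact precision all the way through. Mid-chain values are shown, rounded to four significant figures, as written. Every reported result takes exactly one rounding — the derived quantities (five oxide percentages, the totals, ignition loss, net glass mass, yield) are re-derived in full precision starting from the weights at 304.3 kg of glass, exactly as shown in the problem or answer text.
Ignition loss by material:
  Wollastonite: 10.29 × 0.003000 = 0.03087 kg
  MgO: 46.35 × 0.01520 = 0.7045 kg
  Litharge: 43.47 × 0.001000 = 0.04347 kg
  ZrSiO4: 17.68 × 0.001000 = 0.01768 kg
  Mg3Si4O10(OH)2: 197.3 × 0.05060 = 9.983 kg
Total LOI = 10.78 kg
Glass = batch − LOI = 315.1 − 10.78 = 304.3 kg

LOI loss = 10.78 kg; glass = 304.3 kg; yield = 96.58%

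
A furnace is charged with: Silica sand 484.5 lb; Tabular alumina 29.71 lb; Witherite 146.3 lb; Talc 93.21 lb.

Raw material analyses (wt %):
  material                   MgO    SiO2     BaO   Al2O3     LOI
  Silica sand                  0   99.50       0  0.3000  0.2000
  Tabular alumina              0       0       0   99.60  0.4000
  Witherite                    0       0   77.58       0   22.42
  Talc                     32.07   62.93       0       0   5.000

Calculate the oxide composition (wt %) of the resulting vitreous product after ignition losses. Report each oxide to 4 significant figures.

The intermediate values appear (rounded to 4 significant digits) within the worked lines — all arithmetic maintains exact precision from start to finish; a single rounding produces every reported value. All derived quantities (the yield, ignition loss, totals, four oxide percentages, glass mass) are carried at full float precision from the batch weights for 715.2 lb of glass, as written in problem or answer.
Oxide masses out of the charge:
  MgO: 93.21·0.3207 = 29.89 lb
  SiO2: 484.5·0.9950 + 93.21·0.6293 = 540.7 lb
  BaO: 146.3·0.7758 = 113.5 lb
  Al2O3: 484.5·0.003000 + 29.71·0.9960 = 31.04 lb
LOI: 484.5·0.002000 + 29.71·0.004000 + 146.3·0.2242 + 93.21·0.05000 = 38.55 lb
Resulting glass, batch − LOI: 753.7 − 38.55 = 715.2 lb (consistent with Σ oxide mass)
oxide / glass × 100 gives the wt %

Glass mass = 715.2 lb (batch 753.7 − LOI 38.55).
Composition: MgO 4.180%, SiO2 75.61%, BaO 15.87%, Al2O3 4.341%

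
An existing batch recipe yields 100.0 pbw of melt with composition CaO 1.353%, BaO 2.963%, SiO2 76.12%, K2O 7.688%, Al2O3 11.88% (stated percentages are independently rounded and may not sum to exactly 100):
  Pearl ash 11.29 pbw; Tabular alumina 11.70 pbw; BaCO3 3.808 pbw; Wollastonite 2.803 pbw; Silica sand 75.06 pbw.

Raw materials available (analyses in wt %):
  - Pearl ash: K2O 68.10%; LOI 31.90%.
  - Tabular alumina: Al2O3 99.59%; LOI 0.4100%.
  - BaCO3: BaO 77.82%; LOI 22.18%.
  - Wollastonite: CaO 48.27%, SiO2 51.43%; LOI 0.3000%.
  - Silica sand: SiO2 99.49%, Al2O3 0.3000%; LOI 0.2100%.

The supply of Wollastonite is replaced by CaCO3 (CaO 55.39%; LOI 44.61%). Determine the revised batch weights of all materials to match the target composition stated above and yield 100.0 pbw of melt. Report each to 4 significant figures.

The intermediate values are shown, rounded to 4 significant digits, on the page; full precision is maintained in all steps — a single rounding finalizes each reported result; derived quantities, including the totals, glass mass, yield, five oxide percentages, LOI, are re-derived starting from the weights on 100.0 pbw of glass at full precision, as given in the problem or the answer.
Per-oxide target masses for 100.0 pbw melt:
  CaO: 1.353% × 100.0 = 1.353 pbw
  BaO: 2.963% × 100.0 = 2.963 pbw
  SiO2: 76.12% × 100.0 = 76.12 pbw
  K2O: 7.688% × 100.0 = 7.688 pbw
  Al2O3: 11.88% × 100.0 = 11.88 pbw
Mass-balance tally per oxide working from each reported weight, on the stated basis (oxide sums agree with the targets net of answer rounding effects):
  CaO: 2.443·0.5539 = 1.353 pbw (target 1.353 pbw)
  BaO: 3.808·0.7782 = 2.963 pbw (target 2.963 pbw)
  SiO2: 76.51·0.9949 = 76.12 pbw (target 76.12 pbw)
  K2O: 11.29·0.6810 = 7.688 pbw (target 7.688 pbw)
  Al2O3: 11.70·0.9959 + 76.51·0.003000 = 11.88 pbw (target 11.88 pbw)
The glass-mass cross-check: Σ batch − LOI loss = 100.0 pbw (per-oxide target masses sum to 100.0 pbw; the stated basis being 100.0 pbw — gaps are rounding artifacts).
Adding the batch up: Σ batch = 105.8 pbw; the LOI term Σ batch·LOI equals 5.745 pbw; yield = glass ÷ total batch = 94.57%.

Revised batch per 100.0 pbw melt:
  Pearl ash: 11.29 pbw
  Tabular alumina: 11.70 pbw
  BaCO3: 3.808 pbw
  CaCO3: 2.443 pbw
  Silica sand: 76.51 pbw
Total batch = 105.8 pbw; LOI loss = 5.745 pbw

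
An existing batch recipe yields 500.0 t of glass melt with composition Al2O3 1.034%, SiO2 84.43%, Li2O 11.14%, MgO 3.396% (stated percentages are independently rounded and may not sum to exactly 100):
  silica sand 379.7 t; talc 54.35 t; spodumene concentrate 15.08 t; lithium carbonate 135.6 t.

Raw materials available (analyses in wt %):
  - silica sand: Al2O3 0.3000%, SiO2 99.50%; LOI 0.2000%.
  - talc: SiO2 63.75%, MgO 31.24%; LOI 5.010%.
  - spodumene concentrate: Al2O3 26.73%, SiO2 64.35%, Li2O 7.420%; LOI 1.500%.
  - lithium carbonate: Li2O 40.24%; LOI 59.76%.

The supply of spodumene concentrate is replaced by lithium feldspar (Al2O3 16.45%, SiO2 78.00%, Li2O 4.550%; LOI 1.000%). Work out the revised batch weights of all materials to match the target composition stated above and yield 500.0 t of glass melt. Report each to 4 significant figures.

Revised batch per 500.0 t glass melt:
  silica sand: 370.1 t
  talc: 54.35 t
  lithium feldspar: 24.68 t
  lithium carbonate: 135.6 t
Total batch = 584.7 t; LOI loss = 84.74 t

Intermediates are shown rounded to 4 significant digits within the worked lines — all internal work keeps full float precision from start to finish. A single rounding yields every reported number; the derived quantities (the yield, LOI, glass mass, four oxide percentages, totals) are recomputed from the batch weights for 500.0 t of glass in full precision exactly as shown in problem or answer.
Per-oxide target masses for 500.0 t glass melt:
  Al2O3: 1.034% × 500.0 = 5.170 t
  SiO2: 84.43% × 500.0 = 422.2 t
  Li2O: 11.14% × 500.0 = 55.70 t
  MgO: 3.396% × 500.0 = 16.98 t
Balance tally, oxide-wise, from the weights as reported, for the quoted basis mass (oxide sums agree with the targets once rounding is allowed for):
  Al2O3: 370.1·0.003000 + 24.68·0.1645 = 5.170 t (target 5.170 t)
  SiO2: 370.1·0.9950 + 54.35·0.6375 + 24.68·0.7800 = 422.1 t (target 422.2 t)
  Li2O: 24.68·0.04550 + 135.6·0.4024 = 55.69 t (target 55.70 t)
  MgO: 54.35·0.3124 = 16.98 t (target 16.98 t)
Glass mass check: batch total minus LOI = 500.0 t (the Σ of target masses is 500.0 t; stated basis 500.0 t — deltas are rounding alone).
Summing the batch: Σ batch = 584.7 t; loss to ignition Σ batch·LOI = 84.74 t; yield, glass over the total, = 85.51%.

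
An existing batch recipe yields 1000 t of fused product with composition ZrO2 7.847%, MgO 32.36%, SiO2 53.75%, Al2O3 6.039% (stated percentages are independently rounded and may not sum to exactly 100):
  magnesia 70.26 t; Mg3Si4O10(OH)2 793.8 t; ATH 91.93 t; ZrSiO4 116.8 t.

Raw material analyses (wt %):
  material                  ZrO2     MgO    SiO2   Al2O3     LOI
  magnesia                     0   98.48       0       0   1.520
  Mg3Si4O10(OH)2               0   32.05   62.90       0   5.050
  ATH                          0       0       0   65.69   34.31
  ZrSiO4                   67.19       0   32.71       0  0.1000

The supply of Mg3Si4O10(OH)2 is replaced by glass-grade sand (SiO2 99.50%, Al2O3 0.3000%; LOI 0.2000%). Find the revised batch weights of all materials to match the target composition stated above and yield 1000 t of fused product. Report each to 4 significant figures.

Revised batch per 1000 t fused product:
  magnesia: 328.6 t
  glass-grade sand: 501.8 t
  ATH: 89.64 t
  ZrSiO4: 116.8 t
Total batch = 1037 t; LOI loss = 36.87 t

The working math runs at full float precision in every operation — working values are displayed, with 4-significant-figure rounding, within the worked lines — each reported number carries a single rounding — derived quantities are carried at full precision (totals, yield, the four compositions, LOI, net glass mass) starting from the weights at 1000 t of glass, exactly as printed in problem or answer.
Oxide mass targets, per 1000 t fused product:
  ZrO2: 7.847% × 1000 = 78.47 t
  MgO: 32.36% × 1000 = 323.6 t
  SiO2: 53.75% × 1000 = 537.5 t
  Al2O3: 6.039% × 1000 = 60.39 t
Balance tally, oxide-wise, per the reported batch figures, on the stated basis (each sum matches its target mass net of answer rounding effects):
  ZrO2: 116.8·0.6719 = 78.48 t (target 78.47 t)
  MgO: 328.6·0.9848 = 323.6 t (target 323.6 t)
  SiO2: 501.8·0.9950 + 116.8·0.3271 = 537.5 t (target 537.5 t)
  Al2O3: 501.8·0.003000 + 89.64·0.6569 = 60.39 t (target 60.39 t)
Glass mass check: batch Σ − ignition loss = 1000 t (per-oxide target masses sum to 1000 t; versus the stated basis of 1000 t — rounding explains the deltas).
Total batch = Σ batch = 1037 t; Σ batch·LOI gives LOI loss = 36.87 t; as yield: glass ÷ batch → 96.44%.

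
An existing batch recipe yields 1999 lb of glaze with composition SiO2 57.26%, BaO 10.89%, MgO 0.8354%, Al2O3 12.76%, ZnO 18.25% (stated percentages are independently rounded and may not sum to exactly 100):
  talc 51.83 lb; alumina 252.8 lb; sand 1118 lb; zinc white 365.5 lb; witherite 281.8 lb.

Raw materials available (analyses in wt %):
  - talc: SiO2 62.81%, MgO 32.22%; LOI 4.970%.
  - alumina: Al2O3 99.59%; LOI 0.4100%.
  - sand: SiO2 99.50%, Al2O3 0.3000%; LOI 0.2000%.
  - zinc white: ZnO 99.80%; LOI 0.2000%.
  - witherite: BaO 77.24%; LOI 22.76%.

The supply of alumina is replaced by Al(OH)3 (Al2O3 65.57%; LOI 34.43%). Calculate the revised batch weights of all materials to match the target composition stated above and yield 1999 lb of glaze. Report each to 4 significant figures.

Working values are displayed (rounded to 4 significant figures) as written. All arithmetic runs at full precision through the solve. A single rounding produces each reported result; all derived quantities, including yield, the five compositions, the totals, LOI, glass mass, are rebuilt using the weight values at 1999 lb of glass in exact precision exactly as printed in either problem or answer.
Target oxide masses per 1999 lb glaze:
  SiO2: 57.26% × 1999 = 1145 lb
  BaO: 10.89% × 1999 = 217.7 lb
  MgO: 0.8354% × 1999 = 16.70 lb
  Al2O3: 12.76% × 1999 = 255.1 lb
  ZnO: 18.25% × 1999 = 364.8 lb
Per-oxide balance check per the reported batch figures, against the basis in use (target by target, the sums agree net of answer rounding effects):
  SiO2: 51.83·0.6281 + 1118·0.9950 = 1145 lb (target 1145 lb)
  BaO: 281.8·0.7724 = 217.7 lb (target 217.7 lb)
  MgO: 51.83·0.3222 = 16.70 lb (target 16.70 lb)
  Al2O3: 383.9·0.6557 + 1118·0.003000 = 255.1 lb (target 255.1 lb)
  ZnO: 365.5·0.9980 = 364.8 lb (target 364.8 lb)
Consistency of the glass mass: total charge less LOI = 1999 lb (targets for the oxides total 1999 lb; basis as stated: 1999 lb — rounding explains the deltas).
Total batch = Σ batch = 2201 lb; the LOI term Σ batch·LOI equals 201.9 lb; the yield ratio, glass ÷ batch: 90.83%.

Revised batch per 1999 lb glaze:
  talc: 51.83 lb
  Al(OH)3: 383.9 lb
  sand: 1118 lb
  zinc white: 365.5 lb
  witherite: 281.8 lb
Total batch = 2201 lb; LOI loss = 201.9 lb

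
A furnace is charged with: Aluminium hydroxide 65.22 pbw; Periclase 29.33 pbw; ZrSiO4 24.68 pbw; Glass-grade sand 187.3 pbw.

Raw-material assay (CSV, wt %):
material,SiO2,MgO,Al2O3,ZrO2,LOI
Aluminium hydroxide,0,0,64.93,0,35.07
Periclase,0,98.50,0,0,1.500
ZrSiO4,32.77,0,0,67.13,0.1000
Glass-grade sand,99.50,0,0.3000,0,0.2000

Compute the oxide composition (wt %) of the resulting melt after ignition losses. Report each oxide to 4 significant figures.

Working values are shown, rounded to 4 significant digits, in the working; each numeric step maintains full precision at each step; each reported result takes exactly one rounding — the derived quantities are re-derived starting from the weights on 282.8 pbw of glass at full float precision (the totals, the yield, LOI, four oxide percentages, glass mass) exactly as shown in question or answer.
What the batch supplies per oxide:
  SiO2: 24.68·0.3277 + 187.3·0.9950 = 194.5 pbw
  MgO: 29.33·0.9850 = 28.89 pbw
  Al2O3: 65.22·0.6493 + 187.3·0.003000 = 42.91 pbw
  ZrO2: 24.68·0.6713 = 16.57 pbw
LOI: 65.22·0.3507 + 29.33·0.01500 + 24.68·0.001000 + 187.3·0.002000 = 23.71 pbw
batch − LOI leaves glass = 306.5 − 23.71 = 282.8 pbw (= Σ oxide masses)
percent by weight: oxide/glass ×100

Glass mass = 282.8 pbw (batch 306.5 − LOI 23.71).
Composition: SiO2 68.75%, MgO 10.22%, Al2O3 15.17%, ZrO2 5.858%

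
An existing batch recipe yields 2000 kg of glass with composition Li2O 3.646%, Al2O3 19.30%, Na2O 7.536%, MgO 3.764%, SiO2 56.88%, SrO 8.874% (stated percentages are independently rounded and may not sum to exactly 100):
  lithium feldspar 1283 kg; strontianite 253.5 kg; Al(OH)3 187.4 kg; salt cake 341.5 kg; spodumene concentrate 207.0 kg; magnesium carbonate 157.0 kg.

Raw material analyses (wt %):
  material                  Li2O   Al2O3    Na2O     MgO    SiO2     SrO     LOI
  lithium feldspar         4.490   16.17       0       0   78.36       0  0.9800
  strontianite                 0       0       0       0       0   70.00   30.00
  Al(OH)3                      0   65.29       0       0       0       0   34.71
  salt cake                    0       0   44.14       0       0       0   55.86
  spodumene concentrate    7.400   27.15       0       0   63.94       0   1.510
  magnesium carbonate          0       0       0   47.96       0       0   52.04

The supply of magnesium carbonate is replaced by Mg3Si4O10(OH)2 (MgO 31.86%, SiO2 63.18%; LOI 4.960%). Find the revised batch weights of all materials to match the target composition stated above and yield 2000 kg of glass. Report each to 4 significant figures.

Values along the way appear (rounded to 4 significant figures) on the page — the whole derivation keeps exact precision at all times. Every reported number receives exactly one rounding — all derived quantities (yield, the totals, the six compositions, net glass mass, LOI) are re-derived in full precision from the batch weights for 2000 kg of glass, as written in problem or answer.
Oxide mass targets, per 2000 kg glass:
  Li2O: 3.646% × 2000 = 72.92 kg
  Al2O3: 19.30% × 2000 = 386.0 kg
  Na2O: 7.536% × 2000 = 150.7 kg
  MgO: 3.764% × 2000 = 75.28 kg
  SiO2: 56.88% × 2000 = 1138 kg
  SrO: 8.874% × 2000 = 177.5 kg
Checking each oxide sum from the weights as reported, under the basis named above (delivered sums recover each target given rounding of the digits):
  Li2O: 905.5·0.04490 + 436.0·0.07400 = 72.92 kg (target 72.92 kg)
  Al2O3: 905.5·0.1617 + 185.6·0.6529 + 436.0·0.2715 = 386.0 kg (target 386.0 kg)
  Na2O: 341.5·0.4414 = 150.7 kg (target 150.7 kg)
  MgO: 236.3·0.3186 = 75.29 kg (target 75.28 kg)
  SiO2: 905.5·0.7836 + 436.0·0.6394 + 236.3·0.6318 = 1138 kg (target 1138 kg)
  SrO: 253.5·0.7000 = 177.4 kg (target 177.5 kg)
Mass balance on the glass: batch Σ − ignition loss = 2000 kg (targets for the oxides total 2000 kg; stated basis 2000 kg — gaps are rounding artifacts).
Whole-batch sum: Σ batch = 2358 kg; LOI removed, Σ of batch·LOI: 358.4 kg; the yield ratio, glass ÷ batch: 84.80%.

Revised batch per 2000 kg glass:
  lithium feldspar: 905.5 kg
  strontianite: 253.5 kg
  Al(OH)3: 185.6 kg
  salt cake: 341.5 kg
  spodumene concentrate: 436.0 kg
  Mg3Si4O10(OH)2: 236.3 kg
Total batch = 2358 kg; LOI loss = 358.4 kg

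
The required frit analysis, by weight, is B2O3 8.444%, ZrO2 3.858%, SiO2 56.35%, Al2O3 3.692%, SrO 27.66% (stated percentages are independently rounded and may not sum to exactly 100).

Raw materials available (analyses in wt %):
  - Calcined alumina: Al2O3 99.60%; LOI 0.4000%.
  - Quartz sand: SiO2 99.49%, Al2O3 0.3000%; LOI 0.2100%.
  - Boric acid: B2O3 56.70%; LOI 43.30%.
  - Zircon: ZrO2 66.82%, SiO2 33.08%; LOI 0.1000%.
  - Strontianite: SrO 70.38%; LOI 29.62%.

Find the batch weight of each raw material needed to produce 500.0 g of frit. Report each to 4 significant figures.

Batch per 500.0 g frit:
  Calcined alumina: 17.71 g
  Quartz sand: 273.6 g
  Boric acid: 74.46 g
  Zircon: 28.87 g
  Strontianite: 196.5 g
Total batch = 591.1 g; LOI loss = 91.12 g; yield = 84.59%

Intermediates are printed (rounded to four significant digits) in the working. All internal work keeps exact precision all the way through — every reported result takes just one rounding — derived quantities, including five oxide percentages, ignition loss, glass mass, the yield, the totals, are re-derived using the weight values on 500.0 g of glass at exact precision, as written in the question or the answer.
Per-oxide target masses for 500.0 g frit:
  B2O3: 8.444% × 500.0 = 42.22 g
  ZrO2: 3.858% × 500.0 = 19.29 g
  SiO2: 56.35% × 500.0 = 281.8 g
  Al2O3: 3.692% × 500.0 = 18.46 g
  SrO: 27.66% × 500.0 = 138.3 g
Balance tally, oxide-wise, applying the batch weights above, versus the basis set out (oxide sums agree with the targets up to rounding of the answer):
  B2O3: 74.46·0.5670 = 42.22 g (target 42.22 g)
  ZrO2: 28.87·0.6682 = 19.29 g (target 19.29 g)
  SiO2: 273.6·0.9949 + 28.87·0.3308 = 281.8 g (target 281.8 g)
  Al2O3: 17.71·0.9960 + 273.6·0.003000 = 18.46 g (target 18.46 g)
  SrO: 196.5·0.7038 = 138.3 g (target 138.3 g)
The glass-mass cross-check: total charge less LOI = 500.0 g (oxide target masses add up to 500.0 g; with the basis standing at 500.0 g — gaps are rounding artifacts).
Batch total: Σ batch = 591.1 g; ignition loss, Σ(batch × LOI) = 91.12 g; glass ÷ batch gives a yield of 84.59%.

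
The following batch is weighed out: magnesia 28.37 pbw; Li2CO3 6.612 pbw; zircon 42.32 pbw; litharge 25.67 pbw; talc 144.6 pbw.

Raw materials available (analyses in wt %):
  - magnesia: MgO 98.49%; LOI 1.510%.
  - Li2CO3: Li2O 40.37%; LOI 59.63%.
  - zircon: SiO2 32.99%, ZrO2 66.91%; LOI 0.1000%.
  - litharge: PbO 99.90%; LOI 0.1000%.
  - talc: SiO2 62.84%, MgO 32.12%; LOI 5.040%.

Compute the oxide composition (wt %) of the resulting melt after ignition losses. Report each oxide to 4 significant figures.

Glass mass = 235.8 pbw (batch 247.6 − LOI 11.73).
Composition: SiO2 44.45%, Li2O 1.132%, MgO 31.54%, ZrO2 12.01%, PbO 10.87%

Intermediates appear rounded off to 4 significant figures as written; every computation keeps full float precision at all times — a single rounding finalizes every reported result; the derived quantities are computed from the batch weights at 235.8 pbw of glass in exact precision (glass mass, the totals, the yield, ignition loss, five oxide percentages), as quoted within the problem or the answer.
Per-oxide mass from batch:
  SiO2: 42.32·0.3299 + 144.6·0.6284 = 104.8 pbw
  Li2O: 6.612·0.4037 = 2.669 pbw
  MgO: 28.37·0.9849 + 144.6·0.3212 = 74.39 pbw
  ZrO2: 42.32·0.6691 = 28.32 pbw
  PbO: 25.67·0.9990 = 25.64 pbw
LOI: 28.37·0.01510 + 6.612·0.5963 + 42.32·0.001000 + 25.67·0.001000 + 144.6·0.05040 = 11.73 pbw
Resulting glass, batch − LOI: 247.6 − 11.73 = 235.8 pbw (= the summed oxide contributions)
wt %: oxide over glass, times 100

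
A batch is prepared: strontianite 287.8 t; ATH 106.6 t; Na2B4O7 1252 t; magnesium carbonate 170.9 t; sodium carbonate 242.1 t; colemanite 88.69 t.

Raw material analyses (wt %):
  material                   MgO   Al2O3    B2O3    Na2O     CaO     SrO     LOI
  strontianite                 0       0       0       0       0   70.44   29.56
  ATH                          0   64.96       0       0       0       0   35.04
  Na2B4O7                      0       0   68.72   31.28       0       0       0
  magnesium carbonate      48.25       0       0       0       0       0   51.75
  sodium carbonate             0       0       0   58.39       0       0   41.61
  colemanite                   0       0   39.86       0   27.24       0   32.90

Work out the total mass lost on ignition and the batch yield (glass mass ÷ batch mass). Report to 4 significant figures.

LOI loss = 340.8 t; glass = 1807 t; yield = 84.14%

Values along the way are printed (rounded to four significant digits) in the working; all arithmetic keeps exact precision at every stage; a single rounding produces each reported value; all derived quantities are rebuilt from the batch weights per 1807 t of glass in full float precision (the six compositions, the totals, yield, ignition loss, glass mass) exactly as printed in the problem or answer text.
Material-by-material LOI:
  strontianite: 287.8 × 0.2956 = 85.07 t
  ATH: 106.6 × 0.3504 = 37.35 t
  Na2B4O7: 1252 × 0 = 0 t
  magnesium carbonate: 170.9 × 0.5175 = 88.44 t
  sodium carbonate: 242.1 × 0.4161 = 100.7 t
  colemanite: 88.69 × 0.3290 = 29.18 t
Total LOI = 340.8 t
Glass = batch − LOI = 2148 − 340.8 = 1807 t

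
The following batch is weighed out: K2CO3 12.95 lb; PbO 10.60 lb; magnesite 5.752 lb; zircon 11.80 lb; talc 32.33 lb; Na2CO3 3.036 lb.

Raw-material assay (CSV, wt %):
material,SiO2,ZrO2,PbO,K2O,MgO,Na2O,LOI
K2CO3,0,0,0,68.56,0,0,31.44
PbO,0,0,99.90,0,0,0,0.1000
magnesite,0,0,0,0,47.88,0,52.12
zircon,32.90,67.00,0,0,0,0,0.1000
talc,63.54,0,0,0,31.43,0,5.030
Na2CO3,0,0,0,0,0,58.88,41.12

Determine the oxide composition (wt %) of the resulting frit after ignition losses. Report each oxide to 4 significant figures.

In-progress results are printed, rounded to four significant digits, when written out — each numeric step maintains full float precision all the way through. Each reported number takes exactly one rounding. All derived quantities, including ignition loss, the totals, glass mass, the six compositions, yield, are recomputed from the batch weights per 66.50 lb of glass in full float precision, exactly as shown in the problem or the answer.
What the batch supplies per oxide:
  SiO2: 11.80·0.3290 + 32.33·0.6354 = 24.42 lb
  ZrO2: 11.80·0.6700 = 7.906 lb
  PbO: 10.60·0.9990 = 10.59 lb
  K2O: 12.95·0.6856 = 8.879 lb
  MgO: 5.752·0.4788 + 32.33·0.3143 = 12.92 lb
  Na2O: 3.036·0.5888 = 1.788 lb
LOI: 12.95·0.3144 + 10.60·0.001000 + 5.752·0.5212 + 11.80·0.001000 + 32.33·0.05030 + 3.036·0.4112 = 9.966 lb
Net of LOI, the glass mass = 76.47 − 9.966 = 66.50 lb (= Σ oxide masses)
each oxide over glass, ×100, is wt %

Glass mass = 66.50 lb (batch 76.47 − LOI 9.966).
Composition: SiO2 36.73%, ZrO2 11.89%, PbO 15.92%, K2O 13.35%, MgO 19.42%, Na2O 2.688%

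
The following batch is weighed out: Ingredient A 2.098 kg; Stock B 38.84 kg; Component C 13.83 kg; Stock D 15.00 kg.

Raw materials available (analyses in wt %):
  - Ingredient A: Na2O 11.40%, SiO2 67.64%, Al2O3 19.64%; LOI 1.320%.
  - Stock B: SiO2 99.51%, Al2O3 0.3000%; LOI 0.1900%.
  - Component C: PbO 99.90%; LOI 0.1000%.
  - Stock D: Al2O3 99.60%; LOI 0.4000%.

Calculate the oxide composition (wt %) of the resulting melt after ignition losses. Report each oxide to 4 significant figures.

Glass mass = 69.59 kg (batch 69.77 − LOI 0.1753).
Composition: Na2O 0.3437%, SiO2 57.58%, Al2O3 22.23%, PbO 19.85%

All arithmetic keeps exact precision in all steps. Values along the way are shown rounded to 4 significant figures on the page. Every reported number is rounded a single time; all derived quantities are recomputed at full precision (LOI, net glass mass, the yield, the four compositions, totals) from the weighed amounts on 69.59 kg of glass as set out in problem or answer.
Mass of each oxide from the mix:
  Na2O: 2.098·0.1140 = 0.2392 kg
  SiO2: 2.098·0.6764 + 38.84·0.9951 = 40.07 kg
  Al2O3: 2.098·0.1964 + 38.84·0.003000 + 15.00·0.9960 = 15.47 kg
  PbO: 13.83·0.9990 = 13.82 kg
LOI: 2.098·0.01320 + 38.84·0.001900 + 13.83·0.001000 + 15.00·0.004000 = 0.1753 kg
Net of LOI, the glass mass = 69.77 − 0.1753 = 69.59 kg (matching Σ of the oxides)
wt % = oxide mass / glass mass × 100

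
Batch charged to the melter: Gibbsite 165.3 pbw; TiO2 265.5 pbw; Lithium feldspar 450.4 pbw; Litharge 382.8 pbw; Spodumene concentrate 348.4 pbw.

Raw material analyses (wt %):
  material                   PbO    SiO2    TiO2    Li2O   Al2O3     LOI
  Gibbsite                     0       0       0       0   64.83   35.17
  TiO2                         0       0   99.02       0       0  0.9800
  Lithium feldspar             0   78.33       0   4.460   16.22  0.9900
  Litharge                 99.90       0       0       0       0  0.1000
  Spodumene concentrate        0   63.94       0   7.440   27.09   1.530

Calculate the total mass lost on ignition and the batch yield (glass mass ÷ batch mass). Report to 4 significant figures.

LOI loss = 70.91 pbw; glass = 1541 pbw; yield = 95.60%

Intermediates are displayed rounded off to 4 significant figures in the printout — every computation carries full precision end to end; a single rounding finalizes each reported number. The derived quantities (totals, net glass mass, LOI, yield, five oxide percentages) are carried in full precision starting from the weights for 1541 pbw of glass as given in the question or the answer.
LOI of each material in turn:
  Gibbsite: 165.3 × 0.3517 = 58.14 pbw
  TiO2: 265.5 × 0.009800 = 2.602 pbw
  Lithium feldspar: 450.4 × 0.009900 = 4.459 pbw
  Litharge: 382.8 × 0.001000 = 0.3828 pbw
  Spodumene concentrate: 348.4 × 0.01530 = 5.331 pbw
Total LOI = 70.91 pbw
Glass = batch − LOI = 1612 − 70.91 = 1541 pbw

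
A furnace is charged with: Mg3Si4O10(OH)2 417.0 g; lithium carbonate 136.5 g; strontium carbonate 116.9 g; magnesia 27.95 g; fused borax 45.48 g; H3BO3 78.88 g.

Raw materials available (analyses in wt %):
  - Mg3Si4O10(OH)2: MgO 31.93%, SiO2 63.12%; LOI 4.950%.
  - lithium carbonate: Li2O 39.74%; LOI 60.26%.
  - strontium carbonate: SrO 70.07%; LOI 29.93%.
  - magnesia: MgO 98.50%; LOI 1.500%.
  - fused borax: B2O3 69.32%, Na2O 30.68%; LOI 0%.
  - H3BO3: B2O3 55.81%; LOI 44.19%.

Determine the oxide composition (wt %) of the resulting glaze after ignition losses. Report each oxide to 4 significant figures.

All arithmetic carries full float precision in all steps; values along the way are displayed (rounded to 4 significant figures) in the working. Exactly one rounding is applied to every reported number. The derived quantities are carried using the weight values per 649.5 g of glass at exact precision (six oxide percentages, LOI, the yield, the totals, glass mass), exactly as shown in the problem or answer text.
Mass of each oxide from the mix:
  B2O3: 45.48·0.6932 + 78.88·0.5581 = 75.55 g
  Li2O: 136.5·0.3974 = 54.25 g
  SrO: 116.9·0.7007 = 81.91 g
  MgO: 417.0·0.3193 + 27.95·0.9850 = 160.7 g
  SiO2: 417.0·0.6312 = 263.2 g
  Na2O: 45.48·0.3068 = 13.95 g
LOI: 417.0·0.04950 + 136.5·0.6026 + 116.9·0.2993 + 27.95·0.01500 + 78.88·0.4419 = 173.2 g
Glass mass = batch − LOI = 822.7 − 173.2 = 649.5 g (= the summed oxide contributions)
wt % = 100 × oxide mass / glass mass

Glass mass = 649.5 g (batch 822.7 − LOI 173.2).
Composition: B2O3 11.63%, Li2O 8.351%, SrO 12.61%, MgO 24.74%, SiO2 40.52%, Na2O 2.148%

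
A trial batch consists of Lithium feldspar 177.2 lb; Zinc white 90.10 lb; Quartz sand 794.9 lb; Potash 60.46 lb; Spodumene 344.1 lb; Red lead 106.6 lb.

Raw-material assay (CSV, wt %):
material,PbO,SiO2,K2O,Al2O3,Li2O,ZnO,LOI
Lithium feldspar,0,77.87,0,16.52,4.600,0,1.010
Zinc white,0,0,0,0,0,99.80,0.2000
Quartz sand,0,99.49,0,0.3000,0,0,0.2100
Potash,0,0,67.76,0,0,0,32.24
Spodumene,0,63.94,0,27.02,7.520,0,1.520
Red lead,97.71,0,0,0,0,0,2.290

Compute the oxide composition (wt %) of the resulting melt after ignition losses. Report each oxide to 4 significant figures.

The intermediate values appear rounded to 4 significant digits at each printed step. The whole derivation runs at full precision all the way through; every reported result is rounded only once. Derived quantities (the yield, the totals, LOI, glass mass, six oxide percentages) are computed using the weight values for 1543 lb of glass in full float precision as written in the problem or the answer.
Per-oxide mass from batch:
  PbO: 106.6·0.9771 = 104.2 lb
  SiO2: 177.2·0.7787 + 794.9·0.9949 + 344.1·0.6394 = 1149 lb
  K2O: 60.46·0.6776 = 40.97 lb
  Al2O3: 177.2·0.1652 + 794.9·0.003000 + 344.1·0.2702 = 124.6 lb
  Li2O: 177.2·0.04600 + 344.1·0.07520 = 34.03 lb
  ZnO: 90.10·0.9980 = 89.92 lb
LOI: 177.2·0.01010 + 90.10·0.002000 + 794.9·0.002100 + 60.46·0.3224 + 344.1·0.01520 + 106.6·0.02290 = 30.80 lb
batch − LOI leaves glass = 1573 − 30.80 = 1543 lb (consistent with Σ oxide mass)
percent share: oxide ÷ glass, ×100

Glass mass = 1543 lb (batch 1573 − LOI 30.80).
Composition: PbO 6.752%, SiO2 74.48%, K2O 2.656%, Al2O3 8.080%, Li2O 2.206%, ZnO 5.829%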